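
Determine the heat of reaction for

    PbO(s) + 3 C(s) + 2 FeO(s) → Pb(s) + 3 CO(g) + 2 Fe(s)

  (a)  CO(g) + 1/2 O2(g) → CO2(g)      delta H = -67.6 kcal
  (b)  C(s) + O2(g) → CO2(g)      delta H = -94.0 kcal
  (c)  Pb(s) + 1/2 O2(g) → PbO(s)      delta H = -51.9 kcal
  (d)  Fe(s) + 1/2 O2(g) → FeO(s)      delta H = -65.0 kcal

(a) reversed and × 3: (-3)·(-67.6) = +202.8 kcal
(b) × 3: (3)·(-94.0) = -282.0 kcal
(c) reversed: +51.9 kcal
(d) reversed and × 2: (-2)·(-65.0) = +130.0 kcal
delta H = (-3)·(-67.6) + (3)·(-94.0) + (-1)·(-51.9) + (-2)·(-65.0) = 102.7 kcal

delta H = 102.7 kcal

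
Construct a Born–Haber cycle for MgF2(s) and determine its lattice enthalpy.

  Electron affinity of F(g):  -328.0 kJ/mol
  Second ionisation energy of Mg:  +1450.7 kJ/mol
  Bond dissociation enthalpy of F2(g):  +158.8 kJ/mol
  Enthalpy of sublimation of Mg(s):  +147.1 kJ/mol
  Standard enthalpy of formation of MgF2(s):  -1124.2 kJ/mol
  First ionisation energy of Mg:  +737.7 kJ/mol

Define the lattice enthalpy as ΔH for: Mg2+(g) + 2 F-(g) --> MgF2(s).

ΔHf° = 1·ΔHsub + 1·(ΣIE) + 1·D(F2) + 2·EA + U
-1124.2 = 1·(+147.1) + 1·(+2188.4) + 1·(+158.8) + 2·(-328.0) + U
U = -1124.2 − (+1838.3) = -2962.5 kJ/mol

U = -2962.5 kJ/mol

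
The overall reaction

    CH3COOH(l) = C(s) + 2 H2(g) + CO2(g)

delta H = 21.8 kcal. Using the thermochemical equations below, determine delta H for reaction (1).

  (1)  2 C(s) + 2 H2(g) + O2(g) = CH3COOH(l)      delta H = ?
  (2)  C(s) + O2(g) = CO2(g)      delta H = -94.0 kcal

delta H = -115.8 kcal

(1) reversed: contributes −x
(2) as written: -94.0 kcal
+21.8 = (-94.0) − x
x = (+21.8 − (-94.0)) / (-1) = -115.8 kcal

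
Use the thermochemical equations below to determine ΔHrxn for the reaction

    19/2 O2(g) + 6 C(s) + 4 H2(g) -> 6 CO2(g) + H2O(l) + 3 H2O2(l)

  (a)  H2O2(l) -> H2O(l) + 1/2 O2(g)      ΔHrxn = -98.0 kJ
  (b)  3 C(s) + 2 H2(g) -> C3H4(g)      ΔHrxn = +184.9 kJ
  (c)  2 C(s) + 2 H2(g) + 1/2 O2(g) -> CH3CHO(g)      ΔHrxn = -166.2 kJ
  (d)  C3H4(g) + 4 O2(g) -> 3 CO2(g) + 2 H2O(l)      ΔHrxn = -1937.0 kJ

ΔHrxn = -3210.2 kJ

(a) reversed and × 3: (-3)·(-98.0) = +294.0 kJ
(b) × 2: (2)·(+184.9) = +369.8 kJ
(c): not needed.
(d) × 2: (2)·(-1937.0) = -3874.0 kJ
ΔHrxn = (+294.0) + (+369.8) + (-3874.0) = -3210.2 kJ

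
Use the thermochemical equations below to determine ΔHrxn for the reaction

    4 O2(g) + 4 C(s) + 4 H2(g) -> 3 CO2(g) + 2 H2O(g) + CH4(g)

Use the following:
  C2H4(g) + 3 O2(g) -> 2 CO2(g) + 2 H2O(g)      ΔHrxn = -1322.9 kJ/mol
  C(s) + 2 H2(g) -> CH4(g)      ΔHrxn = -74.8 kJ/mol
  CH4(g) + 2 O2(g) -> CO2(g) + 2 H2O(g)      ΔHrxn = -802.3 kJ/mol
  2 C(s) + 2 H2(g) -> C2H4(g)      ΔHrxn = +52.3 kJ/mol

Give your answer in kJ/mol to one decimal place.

equation 1 × 2: (2)·(-1322.9) = -2645.8 kJ/mol
equation 2: not needed.
equation 3 reversed: +802.3 kJ/mol
equation 4 × 2: (2)·(+52.3) = +104.6 kJ/mol
By Hess's law, ΔHrxn = (-2645.8) + (+802.3) + (+104.6) = -1738.9 kJ/mol

ΔHrxn = -1738.9 kJ/mol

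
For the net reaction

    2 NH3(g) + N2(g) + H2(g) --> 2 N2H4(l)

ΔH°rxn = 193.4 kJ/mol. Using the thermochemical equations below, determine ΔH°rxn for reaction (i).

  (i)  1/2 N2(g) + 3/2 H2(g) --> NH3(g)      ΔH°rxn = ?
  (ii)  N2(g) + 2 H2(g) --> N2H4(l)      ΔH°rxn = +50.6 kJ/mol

ΔH°rxn = -46.1 kJ/mol

(i) reversed and × 2: contributes −2·x
(ii) × 2: (2)·(+50.6) = +101.2 kJ/mol
+193.4 = (+101.2) − 2·x
x = (+193.4 − (+101.2)) / (-2) = -46.1 kJ/mol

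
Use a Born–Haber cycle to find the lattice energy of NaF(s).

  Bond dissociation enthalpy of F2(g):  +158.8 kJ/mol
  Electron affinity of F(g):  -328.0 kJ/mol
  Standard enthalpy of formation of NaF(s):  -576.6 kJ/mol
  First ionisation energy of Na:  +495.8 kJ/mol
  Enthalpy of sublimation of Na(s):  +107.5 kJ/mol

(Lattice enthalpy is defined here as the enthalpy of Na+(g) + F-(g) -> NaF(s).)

U = -931.3 kJ/mol

ΔHf° = 1·ΔHsub + 1·(ΣIE) + 1/2·D(F2) + 1·EA + U
-576.6 = 1·(+107.5) + 1·(+495.8) + 1/2·(+158.8) + 1·(-328.0) + U
U = -576.6 − (+354.7) = -931.3 kJ/mol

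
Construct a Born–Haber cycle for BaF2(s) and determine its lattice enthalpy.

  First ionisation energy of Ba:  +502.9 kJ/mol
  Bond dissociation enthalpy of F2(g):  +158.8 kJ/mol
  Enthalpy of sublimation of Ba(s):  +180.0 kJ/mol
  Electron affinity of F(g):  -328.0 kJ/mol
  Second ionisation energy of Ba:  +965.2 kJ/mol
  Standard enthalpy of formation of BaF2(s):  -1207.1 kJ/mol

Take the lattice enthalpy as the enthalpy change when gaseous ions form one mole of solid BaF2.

ΔHf° = 1·ΔHsub + 1·(ΣIE) + 1·D(F2) + 2·EA + U
-1207.1 = 1·(+180.0) + 1·(+1468.1) + 1·(+158.8) + 2·(-328.0) + U
U = -1207.1 − (+1150.9) = -2358.0 kJ/mol

U = -2358.0 kJ/mol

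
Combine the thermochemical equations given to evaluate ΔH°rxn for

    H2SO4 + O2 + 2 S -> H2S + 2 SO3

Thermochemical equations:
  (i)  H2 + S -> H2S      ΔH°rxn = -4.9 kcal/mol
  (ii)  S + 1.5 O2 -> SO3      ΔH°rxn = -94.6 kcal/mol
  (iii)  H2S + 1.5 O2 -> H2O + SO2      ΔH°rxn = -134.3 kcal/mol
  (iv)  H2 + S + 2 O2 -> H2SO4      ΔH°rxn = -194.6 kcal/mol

ΔH°rxn = 0.5 kcal/mol

(i) as written: -4.9 kcal/mol
(ii) × 2 (×2 to match 2 SO3 in the target): (2)·(-94.6) = -189.2 kcal/mol
(iii): not needed (SO2 appears nowhere else).
(iv) reversed (H2SO4 must end up as a reactant): +194.6 kcal/mol
Combining the equations, ΔH°rxn = (1)·(-4.9) + (2)·(-94.6) + (-1)·(-194.6) = 0.5 kcal/mol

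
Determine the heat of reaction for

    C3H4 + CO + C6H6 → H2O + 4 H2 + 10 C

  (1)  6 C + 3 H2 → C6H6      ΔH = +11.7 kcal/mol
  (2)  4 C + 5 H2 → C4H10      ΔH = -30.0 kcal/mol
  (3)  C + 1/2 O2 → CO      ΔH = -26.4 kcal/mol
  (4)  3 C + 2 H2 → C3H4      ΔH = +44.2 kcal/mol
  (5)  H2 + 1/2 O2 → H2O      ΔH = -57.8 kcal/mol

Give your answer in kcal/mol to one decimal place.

ΔH = -87.3 kcal/mol

(1) reversed (reverse to put C6H6 on the reactant side): -11.7 kcal/mol
(2): not needed (C4H10 appears nowhere else).
(3) reversed (CO must end up as a reactant): +26.4 kcal/mol
(4) reversed (C3H4 must end up as a reactant): -44.2 kcal/mol
(5) as written (H2O already on the product side): -57.8 kcal/mol
Since enthalpy is a state function, ΔH = (-11.7) + (+26.4) + (-44.2) + (-57.8) = -87.3 kcal/mol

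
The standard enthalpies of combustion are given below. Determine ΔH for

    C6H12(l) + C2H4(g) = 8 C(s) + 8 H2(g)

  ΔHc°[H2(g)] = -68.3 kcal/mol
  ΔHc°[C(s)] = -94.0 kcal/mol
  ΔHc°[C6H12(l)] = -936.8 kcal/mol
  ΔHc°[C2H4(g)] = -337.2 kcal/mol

With combustion enthalpies, reactants minus products:
= [1·(-936.8) + 1·(-337.2)] − [8·(-94.0) + 8·(-68.3)]
= 24.4 kcal/mol

ΔH = 24.4 kcal/mol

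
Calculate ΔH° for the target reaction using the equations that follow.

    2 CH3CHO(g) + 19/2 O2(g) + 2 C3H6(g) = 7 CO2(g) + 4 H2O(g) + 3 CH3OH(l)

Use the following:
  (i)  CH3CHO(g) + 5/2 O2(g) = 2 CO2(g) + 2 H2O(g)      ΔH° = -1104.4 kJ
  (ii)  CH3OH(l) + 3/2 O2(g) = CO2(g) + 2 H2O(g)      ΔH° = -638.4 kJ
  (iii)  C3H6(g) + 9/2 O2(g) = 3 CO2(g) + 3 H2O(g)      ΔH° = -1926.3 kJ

(i) × 2: (2)·(-1104.4) = -2208.8 kJ
(ii) reversed and × 3: (-3)·(-638.4) = +1915.2 kJ
(iii) × 2: (2)·(-1926.3) = -3852.6 kJ
Since enthalpy is a state function, ΔH° = (2)·(-1104.4) + (-3)·(-638.4) + (2)·(-1926.3) = -4146.2 kJ

ΔH° = -4146.2 kJ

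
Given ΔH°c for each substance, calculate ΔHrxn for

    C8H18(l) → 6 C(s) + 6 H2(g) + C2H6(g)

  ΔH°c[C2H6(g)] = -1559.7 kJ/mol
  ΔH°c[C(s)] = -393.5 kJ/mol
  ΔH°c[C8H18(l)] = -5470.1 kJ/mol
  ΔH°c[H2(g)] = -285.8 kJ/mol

With combustion enthalpies, reactants minus products:
= [1·(-5470.1)] − [6·(-393.5) + 6·(-285.8) + 1·(-1559.7)]
= 165.4 kJ/mol

ΔHrxn = 165.4 kJ/mol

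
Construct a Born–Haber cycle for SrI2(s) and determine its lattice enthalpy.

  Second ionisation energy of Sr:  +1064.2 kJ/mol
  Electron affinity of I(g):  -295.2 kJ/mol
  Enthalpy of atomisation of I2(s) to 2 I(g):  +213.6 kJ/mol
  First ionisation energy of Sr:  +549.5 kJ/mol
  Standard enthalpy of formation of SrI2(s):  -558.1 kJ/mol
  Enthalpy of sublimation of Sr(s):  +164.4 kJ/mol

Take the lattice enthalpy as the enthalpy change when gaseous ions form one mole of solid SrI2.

ΔHf° = 1·ΔHsub + 1·(ΣIE) + 1·D(I2) + 2·EA + U
-558.1 = 1·(+164.4) + 1·(+1613.7) + 1·(+213.6) + 2·(-295.2) + U
U = -558.1 − (+1401.3) = -1959.4 kJ/mol

U = -1959.4 kJ/mol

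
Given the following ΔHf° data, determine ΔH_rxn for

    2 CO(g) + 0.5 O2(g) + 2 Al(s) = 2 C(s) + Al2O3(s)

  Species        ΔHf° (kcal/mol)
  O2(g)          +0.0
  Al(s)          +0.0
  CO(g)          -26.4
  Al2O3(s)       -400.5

ΔH°rxn = Σ nΔHf°(products) − Σ nΔHf°(reactants).
Products: 2·(+0.0) + 1·(-400.5) = -400.5
Reactants: 2·(-26.4) + 1/2·(+0.0) + 2·(+0.0) = -52.8
ΔH_rxn = (-400.5) − (-52.8) = -347.7 kcal/mol

ΔH_rxn = -347.7 kcal/mol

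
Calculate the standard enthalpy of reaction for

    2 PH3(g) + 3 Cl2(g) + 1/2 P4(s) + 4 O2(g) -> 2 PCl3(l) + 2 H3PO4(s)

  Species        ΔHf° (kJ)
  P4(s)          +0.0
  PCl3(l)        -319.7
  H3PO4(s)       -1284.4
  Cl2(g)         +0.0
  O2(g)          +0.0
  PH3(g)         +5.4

ΔH° = -3219.0 kJ

Products: 2·(-319.7) + 2·(-1284.4) = -3208.2
Reactants: 2·(+5.4) + 3·(+0.0) + 1/2·(+0.0) + 4·(+0.0) = +10.8
ΔH° = (-3208.2) − (+10.8) = -3219.0 kJ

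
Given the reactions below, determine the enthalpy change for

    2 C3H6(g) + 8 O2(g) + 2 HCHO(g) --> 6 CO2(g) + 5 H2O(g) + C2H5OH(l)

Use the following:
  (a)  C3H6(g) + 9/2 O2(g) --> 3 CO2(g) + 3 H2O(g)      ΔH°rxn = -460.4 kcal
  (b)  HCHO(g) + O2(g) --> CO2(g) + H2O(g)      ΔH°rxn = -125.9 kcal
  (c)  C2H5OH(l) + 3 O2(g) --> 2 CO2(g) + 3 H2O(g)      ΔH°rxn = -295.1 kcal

(a) × 2 (×2 to match 2 C3H6(g) in the target): (2)·(-460.4) = -920.8 kcal
(b) × 2 (×2 to match 2 HCHO(g) in the target): (2)·(-125.9) = -251.8 kcal
(c) reversed (C2H5OH(l) must end up as a product): +295.1 kcal
ΔH°rxn = (2)·(-460.4) + (2)·(-125.9) + (-1)·(-295.1) = -877.5 kcal

ΔH°rxn = -877.5 kcal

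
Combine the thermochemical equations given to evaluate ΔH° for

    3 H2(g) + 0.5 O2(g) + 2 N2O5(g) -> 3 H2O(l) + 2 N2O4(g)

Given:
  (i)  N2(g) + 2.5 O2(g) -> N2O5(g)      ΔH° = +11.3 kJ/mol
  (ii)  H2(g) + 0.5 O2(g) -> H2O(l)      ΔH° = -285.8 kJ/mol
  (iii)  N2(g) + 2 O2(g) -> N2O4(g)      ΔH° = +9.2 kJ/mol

ΔH° = -861.6 kJ/mol

(i) reversed and × 2: (-2)·(+11.3) = -22.6 kJ/mol
(ii) × 3: (3)·(-285.8) = -857.4 kJ/mol
(iii) × 2: (2)·(+9.2) = +18.4 kJ/mol
ΔH° = (-22.6) + (-857.4) + (+18.4) = -861.6 kJ/mol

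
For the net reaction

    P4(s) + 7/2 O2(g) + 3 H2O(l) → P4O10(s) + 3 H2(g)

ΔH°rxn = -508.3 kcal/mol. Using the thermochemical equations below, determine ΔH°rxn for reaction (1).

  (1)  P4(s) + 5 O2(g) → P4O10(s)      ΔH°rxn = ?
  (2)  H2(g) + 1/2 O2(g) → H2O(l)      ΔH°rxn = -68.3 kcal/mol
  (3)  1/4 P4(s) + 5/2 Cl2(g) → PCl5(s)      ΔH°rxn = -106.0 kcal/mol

ΔH°rxn = -713.2 kcal/mol

(1) as written: contributes x
(2) reversed and × 3: (-3)·(-68.3) = +204.9 kcal/mol
(3): not needed.
-508.3 = (+204.9) + x
x = (-508.3 − (+204.9)) / (1) = -713.2 kcal/mol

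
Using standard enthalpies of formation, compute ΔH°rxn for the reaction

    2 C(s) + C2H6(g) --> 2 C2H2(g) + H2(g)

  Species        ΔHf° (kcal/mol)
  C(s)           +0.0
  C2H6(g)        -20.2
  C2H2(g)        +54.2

ΔH°rxn = 128.6 kcal/mol

ΔH°rxn = Σ nΔHf°(products) − Σ nΔHf°(reactants).
Products: 2·(+54.2) + 1·(+0.0) = +108.4
Reactants: 2·(+0.0) + 1·(-20.2) = -20.2
ΔH°rxn = (+108.4) − (-20.2) = 128.6 kcal/mol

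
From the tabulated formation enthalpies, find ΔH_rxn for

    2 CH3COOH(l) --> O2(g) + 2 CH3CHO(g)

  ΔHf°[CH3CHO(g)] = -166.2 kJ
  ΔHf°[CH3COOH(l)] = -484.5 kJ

Products: 1·(+0.0) + 2·(-166.2) = -332.4
Reactants: 2·(-484.5) = -969.0
ΔH_rxn = (-332.4) − (-969.0) = 636.6 kJ

ΔH_rxn = 636.6 kJ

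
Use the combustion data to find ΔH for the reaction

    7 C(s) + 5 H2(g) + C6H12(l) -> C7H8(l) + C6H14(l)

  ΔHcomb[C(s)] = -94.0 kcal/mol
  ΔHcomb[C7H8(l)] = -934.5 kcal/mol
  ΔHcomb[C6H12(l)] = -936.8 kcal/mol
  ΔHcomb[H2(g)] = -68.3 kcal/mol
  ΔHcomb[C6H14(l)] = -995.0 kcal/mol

ΔH = -6.8 kcal/mol

Using ΔH = Σ nΔHc°(reactants) − Σ nΔHc°(products):
= [7·(-94.0) + 5·(-68.3) + 1·(-936.8)] − [1·(-934.5) + 1·(-995.0)]
= -6.8 kcal/mol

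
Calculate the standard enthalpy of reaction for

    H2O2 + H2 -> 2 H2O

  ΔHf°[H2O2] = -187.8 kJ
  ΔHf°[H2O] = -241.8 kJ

ΔH° = -295.8 kJ

ΔH°rxn = Σ nΔHf°(products) − Σ nΔHf°(reactants).
Products: 2·(-241.8) = -483.6
Reactants: 1·(-187.8) + 1·(+0.0) = -187.8
ΔH° = (-483.6) − (-187.8) = -295.8 kJ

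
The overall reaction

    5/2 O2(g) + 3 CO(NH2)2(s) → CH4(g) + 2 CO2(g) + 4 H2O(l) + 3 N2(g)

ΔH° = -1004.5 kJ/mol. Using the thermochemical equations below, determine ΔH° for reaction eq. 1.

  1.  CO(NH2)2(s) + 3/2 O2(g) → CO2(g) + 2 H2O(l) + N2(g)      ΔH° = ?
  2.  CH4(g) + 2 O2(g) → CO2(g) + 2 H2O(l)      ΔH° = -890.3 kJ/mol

ΔH° = -631.6 kJ/mol

eq. 1 × 3 (×3 to match 3 CO(NH2)2(s) in the target): contributes 3·x
eq. 2 reversed (CH4(g) must end up as a product): +890.3 kJ/mol
-1004.5 = (+890.3) + 3·x
x = (-1004.5 − (+890.3)) / (3) = -631.6 kJ/mol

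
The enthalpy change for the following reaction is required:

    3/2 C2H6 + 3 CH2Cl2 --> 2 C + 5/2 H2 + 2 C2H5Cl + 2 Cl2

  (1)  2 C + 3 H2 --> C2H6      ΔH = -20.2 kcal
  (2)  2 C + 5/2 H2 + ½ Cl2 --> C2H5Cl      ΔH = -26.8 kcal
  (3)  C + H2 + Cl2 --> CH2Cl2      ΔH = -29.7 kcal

ΔH = 65.8 kcal

(1) reversed and × 3/2 (C2H6 must end up as a reactant; ×3/2 to match 3/2 C2H6 in the target): (-3/2)·(-20.2) = +30.3 kcal
(2) × 2 (×2 to match 2 C2H5Cl in the target): (2)·(-26.8) = -53.6 kcal
(3) reversed and × 3 (CH2Cl2 must end up as a reactant; scale by 3 for the 3 CH2Cl2): (-3)·(-29.7) = +89.1 kcal
ΔH = (-3/2)·(-20.2) + (2)·(-26.8) + (-3)·(-29.7) = 65.8 kcal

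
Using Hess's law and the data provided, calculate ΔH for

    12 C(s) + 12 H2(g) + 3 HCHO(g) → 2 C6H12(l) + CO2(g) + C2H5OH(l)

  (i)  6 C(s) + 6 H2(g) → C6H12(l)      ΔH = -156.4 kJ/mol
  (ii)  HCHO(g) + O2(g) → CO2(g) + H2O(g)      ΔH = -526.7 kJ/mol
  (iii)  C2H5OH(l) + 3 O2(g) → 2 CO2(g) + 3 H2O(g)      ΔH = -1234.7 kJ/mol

ΔH = -658.2 kJ/mol

(i) × 2: (2)·(-156.4) = -312.8 kJ/mol
(ii) × 3: (3)·(-526.7) = -1580.1 kJ/mol
(iii) reversed: +1234.7 kJ/mol
By Hess's law, ΔH = (-312.8) + (-1580.1) + (+1234.7) = -658.2 kJ/mol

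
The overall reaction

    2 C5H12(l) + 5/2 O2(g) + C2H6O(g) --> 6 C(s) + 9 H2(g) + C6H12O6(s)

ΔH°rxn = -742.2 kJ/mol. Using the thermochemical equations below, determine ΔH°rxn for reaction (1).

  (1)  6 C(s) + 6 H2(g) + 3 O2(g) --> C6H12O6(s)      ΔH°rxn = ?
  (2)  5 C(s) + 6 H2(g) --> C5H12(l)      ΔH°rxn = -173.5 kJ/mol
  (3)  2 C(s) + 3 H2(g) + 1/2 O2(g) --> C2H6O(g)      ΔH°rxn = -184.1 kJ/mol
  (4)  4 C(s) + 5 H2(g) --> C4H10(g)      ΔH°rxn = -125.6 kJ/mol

(1) as written (C6H12O6(s) already on the product side): contributes x
(2) reversed and × 2 (C5H12(l) must end up as a reactant; scale by 2 for the 2 C5H12(l)): (-2)·(-173.5) = +347.0 kJ/mol
(3) reversed (C2H6O(g) must end up as a reactant): +184.1 kJ/mol
(4): not needed (C4H10(g) appears nowhere else).
-742.2 = (+347.0) + (+184.1) + x
x = (-742.2 − (+531.1)) / (1) = -1273.3 kJ/mol

ΔH°rxn = -1273.3 kJ/mol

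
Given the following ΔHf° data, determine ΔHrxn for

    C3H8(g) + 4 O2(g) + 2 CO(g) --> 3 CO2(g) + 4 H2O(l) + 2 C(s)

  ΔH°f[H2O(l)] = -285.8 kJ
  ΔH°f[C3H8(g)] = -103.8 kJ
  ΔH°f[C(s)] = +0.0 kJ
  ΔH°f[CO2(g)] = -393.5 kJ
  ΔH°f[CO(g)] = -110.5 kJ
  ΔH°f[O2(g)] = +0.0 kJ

ΔHrxn = -1998.9 kJ

Products: 3·(-393.5) + 4·(-285.8) + 2·(+0.0) = -2323.7
Reactants: 1·(-103.8) + 4·(+0.0) + 2·(-110.5) = -324.8
ΔHrxn = (-2323.7) − (-324.8) = -1998.9 kJ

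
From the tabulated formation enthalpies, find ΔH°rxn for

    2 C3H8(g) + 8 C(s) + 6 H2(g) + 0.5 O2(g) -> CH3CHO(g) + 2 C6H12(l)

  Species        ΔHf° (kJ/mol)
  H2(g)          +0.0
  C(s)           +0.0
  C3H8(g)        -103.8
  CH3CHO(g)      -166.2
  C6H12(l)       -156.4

ΔH°rxn = Σ nΔHf°(products) − Σ nΔHf°(reactants).
Products: 1·(-166.2) + 2·(-156.4) = -479.0
Reactants: 2·(-103.8) + 8·(+0.0) + 6·(+0.0) + 1/2·(+0.0) = -207.6
ΔH°rxn = (-479.0) − (-207.6) = -271.4 kJ/mol

ΔH°rxn = -271.4 kJ/mol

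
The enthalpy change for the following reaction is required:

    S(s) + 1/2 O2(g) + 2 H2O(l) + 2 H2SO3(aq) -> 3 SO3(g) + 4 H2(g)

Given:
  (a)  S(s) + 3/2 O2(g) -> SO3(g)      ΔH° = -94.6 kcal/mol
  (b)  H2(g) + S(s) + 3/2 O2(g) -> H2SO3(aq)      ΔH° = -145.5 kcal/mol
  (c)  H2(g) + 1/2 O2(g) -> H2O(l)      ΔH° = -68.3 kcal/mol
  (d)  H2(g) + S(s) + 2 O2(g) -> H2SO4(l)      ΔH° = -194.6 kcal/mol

ΔH° = 143.8 kcal/mol

(a) × 3 (scale by 3 for the 3 SO3(g)): (3)·(-94.6) = -283.8 kcal/mol
(b) reversed and × 2 (H2SO3(aq) must end up as a reactant; scale by 2 for the 2 H2SO3(aq)): (-2)·(-145.5) = +291.0 kcal/mol
(c) reversed and × 2 (reverse to put H2O(l) on the reactant side; scale by 2 for the 2 H2O(l)): (-2)·(-68.3) = +136.6 kcal/mol
(d): not needed (H2SO4(l) appears nowhere else).
By Hess's law, ΔH° = (-283.8) + (+291.0) + (+136.6) = 143.8 kcal/mol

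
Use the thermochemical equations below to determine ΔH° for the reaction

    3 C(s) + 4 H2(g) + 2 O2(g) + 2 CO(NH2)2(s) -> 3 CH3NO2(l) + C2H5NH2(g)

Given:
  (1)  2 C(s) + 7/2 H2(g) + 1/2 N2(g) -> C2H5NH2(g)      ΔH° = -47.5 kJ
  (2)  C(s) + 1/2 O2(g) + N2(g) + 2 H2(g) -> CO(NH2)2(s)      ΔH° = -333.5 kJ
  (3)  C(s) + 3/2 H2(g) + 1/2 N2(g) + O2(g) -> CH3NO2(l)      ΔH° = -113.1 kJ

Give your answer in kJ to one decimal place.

(1) as written: -47.5 kJ
(2) reversed and × 2: (-2)·(-333.5) = +667.0 kJ
(3) × 3: (3)·(-113.1) = -339.3 kJ
ΔH° = (1)·(-47.5) + (-2)·(-333.5) + (3)·(-113.1) = 280.2 kJ

ΔH° = 280.2 kJ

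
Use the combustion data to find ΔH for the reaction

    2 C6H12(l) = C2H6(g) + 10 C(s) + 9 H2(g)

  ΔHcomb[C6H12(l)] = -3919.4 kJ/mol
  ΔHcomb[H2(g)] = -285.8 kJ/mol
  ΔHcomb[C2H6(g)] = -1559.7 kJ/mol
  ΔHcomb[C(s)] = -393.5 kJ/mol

ΔH = 228.1 kJ/mol

With combustion enthalpies, reactants minus products:
= [2·(-3919.4)] − [1·(-1559.7) + 10·(-393.5) + 9·(-285.8)]
= 228.1 kJ/mol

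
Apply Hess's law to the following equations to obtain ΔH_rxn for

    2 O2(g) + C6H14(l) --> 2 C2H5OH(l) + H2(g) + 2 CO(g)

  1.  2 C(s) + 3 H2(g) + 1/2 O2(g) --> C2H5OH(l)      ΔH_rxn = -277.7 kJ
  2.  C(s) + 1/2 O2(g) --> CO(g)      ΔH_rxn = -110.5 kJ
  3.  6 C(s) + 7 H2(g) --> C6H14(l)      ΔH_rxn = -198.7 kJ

ΔH_rxn = -577.7 kJ

eq. 1 × 2 (×2 to match 2 C2H5OH(l) in the target): (2)·(-277.7) = -555.4 kJ
eq. 2 × 2 (scale by 2 for the 2 CO(g)): (2)·(-110.5) = -221.0 kJ
eq. 3 reversed (C6H14(l) must end up as a reactant): +198.7 kJ
Summing the manipulated equations, ΔH_rxn = (-555.4) + (-221.0) + (+198.7) = -577.7 kJ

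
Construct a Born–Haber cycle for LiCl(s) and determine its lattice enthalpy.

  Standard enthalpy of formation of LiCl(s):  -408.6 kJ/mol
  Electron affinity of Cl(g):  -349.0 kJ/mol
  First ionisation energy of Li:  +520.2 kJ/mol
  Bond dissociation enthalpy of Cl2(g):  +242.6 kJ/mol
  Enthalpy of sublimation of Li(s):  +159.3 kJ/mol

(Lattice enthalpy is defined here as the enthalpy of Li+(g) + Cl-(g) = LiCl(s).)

U = -860.4 kJ/mol

ΔHf° = 1·ΔHsub + 1·(ΣIE) + 1/2·D(Cl2) + 1·EA + U
-408.6 = 1·(+159.3) + 1·(+520.2) + 1/2·(+242.6) + 1·(-349.0) + U
U = -408.6 − (+451.8) = -860.4 kJ/mol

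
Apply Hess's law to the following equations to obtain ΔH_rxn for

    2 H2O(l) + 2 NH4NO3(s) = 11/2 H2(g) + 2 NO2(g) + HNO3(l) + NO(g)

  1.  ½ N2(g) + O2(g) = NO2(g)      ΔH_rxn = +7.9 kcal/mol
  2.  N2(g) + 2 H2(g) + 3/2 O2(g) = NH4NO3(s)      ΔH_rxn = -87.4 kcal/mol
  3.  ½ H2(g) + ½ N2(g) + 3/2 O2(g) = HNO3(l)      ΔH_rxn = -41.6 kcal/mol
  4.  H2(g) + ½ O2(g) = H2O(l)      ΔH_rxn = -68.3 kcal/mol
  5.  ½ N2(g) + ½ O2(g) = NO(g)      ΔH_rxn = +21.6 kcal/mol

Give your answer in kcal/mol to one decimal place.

eq. 1 × 2 (scale by 2 for the 2 NO2(g)): (2)·(+7.9) = +15.8 kcal/mol
eq. 2 reversed and × 2 (reverse to put NH4NO3(s) on the reactant side; ×2 to match 2 NH4NO3(s) in the target): (-2)·(-87.4) = +174.8 kcal/mol
eq. 3 as written (HNO3(l) already on the product side): -41.6 kcal/mol
eq. 4 reversed and × 2 (H2O(l) must end up as a reactant; ×2 to match 2 H2O(l) in the target): (-2)·(-68.3) = +136.6 kcal/mol
eq. 5 as written (NO(g) already on the product side): +21.6 kcal/mol
Combining the equations, ΔH_rxn = (2)·(+7.9) + (-2)·(-87.4) + (1)·(-41.6) + (-2)·(-68.3) + (1)·(+21.6) = 307.2 kcal/mol

ΔH_rxn = 307.2 kcal/mol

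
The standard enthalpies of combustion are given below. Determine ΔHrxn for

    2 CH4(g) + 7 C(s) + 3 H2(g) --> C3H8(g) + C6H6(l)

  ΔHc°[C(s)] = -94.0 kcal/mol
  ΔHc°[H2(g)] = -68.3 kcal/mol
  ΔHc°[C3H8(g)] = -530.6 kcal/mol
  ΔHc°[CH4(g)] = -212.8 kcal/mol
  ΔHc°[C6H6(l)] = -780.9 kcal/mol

ΔHrxn = 23.0 kcal/mol

Using ΔH = Σ nΔHc°(reactants) − Σ nΔHc°(products):
= [2·(-212.8) + 7·(-94.0) + 3·(-68.3)] − [1·(-530.6) + 1·(-780.9)]
= 23.0 kcal/mol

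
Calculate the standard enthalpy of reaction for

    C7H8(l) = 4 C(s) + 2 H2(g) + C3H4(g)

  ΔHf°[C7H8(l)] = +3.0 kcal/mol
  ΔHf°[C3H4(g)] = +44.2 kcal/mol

ΔHrxn = 41.2 kcal/mol

ΔH°rxn = Σ nΔHf°(products) − Σ nΔHf°(reactants).
Products: 4·(+0.0) + 2·(+0.0) + 1·(+44.2) = +44.2
Reactants: 1·(+3.0) = +3.0
ΔHrxn = (+44.2) − (+3.0) = 41.2 kcal/mol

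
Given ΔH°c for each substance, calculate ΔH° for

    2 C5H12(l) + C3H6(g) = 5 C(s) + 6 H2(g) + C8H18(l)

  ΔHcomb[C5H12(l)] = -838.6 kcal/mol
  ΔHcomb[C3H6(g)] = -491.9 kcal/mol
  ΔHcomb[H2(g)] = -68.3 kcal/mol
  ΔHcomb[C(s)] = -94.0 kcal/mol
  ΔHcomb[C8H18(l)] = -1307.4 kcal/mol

ΔH° = 18.1 kcal/mol

With combustion enthalpies, reactants minus products:
= [2·(-838.6) + 1·(-491.9)] − [5·(-94.0) + 6·(-68.3) + 1·(-1307.4)]
= 18.1 kcal/mol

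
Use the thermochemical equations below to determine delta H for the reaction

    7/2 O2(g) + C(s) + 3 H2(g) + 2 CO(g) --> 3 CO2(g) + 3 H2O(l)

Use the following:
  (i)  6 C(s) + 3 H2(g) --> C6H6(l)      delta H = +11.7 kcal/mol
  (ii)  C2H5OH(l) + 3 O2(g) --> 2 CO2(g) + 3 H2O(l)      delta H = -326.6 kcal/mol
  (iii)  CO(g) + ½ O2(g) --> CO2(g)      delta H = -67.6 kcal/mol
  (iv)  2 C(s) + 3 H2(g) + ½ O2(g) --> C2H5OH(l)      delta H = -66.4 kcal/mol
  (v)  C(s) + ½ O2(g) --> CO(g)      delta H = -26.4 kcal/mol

(i): not needed (C6H6(l) appears nowhere else).
(ii) as written (H2O(l) already on the product side): -326.6 kcal/mol
(iii) as written: -67.6 kcal/mol
(iv) as written: -66.4 kcal/mol
(v) reversed: +26.4 kcal/mol
Since enthalpy is a state function, delta H = (1)·(-326.6) + (1)·(-67.6) + (1)·(-66.4) + (-1)·(-26.4) = -434.2 kcal/mol

delta H = -434.2 kcal/mol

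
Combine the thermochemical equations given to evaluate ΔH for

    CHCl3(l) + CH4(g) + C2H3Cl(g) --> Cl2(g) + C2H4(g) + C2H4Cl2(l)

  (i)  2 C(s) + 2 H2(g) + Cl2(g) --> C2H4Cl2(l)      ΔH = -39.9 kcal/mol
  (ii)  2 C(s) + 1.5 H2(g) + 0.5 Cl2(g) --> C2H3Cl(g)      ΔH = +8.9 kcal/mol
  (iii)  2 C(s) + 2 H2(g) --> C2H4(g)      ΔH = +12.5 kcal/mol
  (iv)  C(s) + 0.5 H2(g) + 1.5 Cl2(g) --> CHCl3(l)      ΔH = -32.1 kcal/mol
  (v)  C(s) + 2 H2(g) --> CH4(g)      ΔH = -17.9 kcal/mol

ΔH = 13.7 kcal/mol

(i) as written: -39.9 kcal/mol
(ii) reversed: -8.9 kcal/mol
(iii) as written: +12.5 kcal/mol
(iv) reversed: +32.1 kcal/mol
(v) reversed: +17.9 kcal/mol
Since enthalpy is a state function, ΔH = (-39.9) + (-8.9) + (+12.5) + (+32.1) + (+17.9) = 13.7 kcal/mol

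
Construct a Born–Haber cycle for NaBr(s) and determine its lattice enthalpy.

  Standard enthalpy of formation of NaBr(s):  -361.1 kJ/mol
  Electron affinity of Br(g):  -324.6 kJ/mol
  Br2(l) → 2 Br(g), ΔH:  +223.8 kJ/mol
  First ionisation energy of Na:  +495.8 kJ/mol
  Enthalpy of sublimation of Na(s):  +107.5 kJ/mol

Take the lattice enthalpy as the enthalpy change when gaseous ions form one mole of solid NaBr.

ΔHf° = 1·ΔHsub + 1·(ΣIE) + 1/2·D(Br2) + 1·EA + U
-361.1 = 1·(+107.5) + 1·(+495.8) + 1/2·(+223.8) + 1·(-324.6) + U
U = -361.1 − (+390.6) = -751.7 kJ/mol

U = -751.7 kJ/mol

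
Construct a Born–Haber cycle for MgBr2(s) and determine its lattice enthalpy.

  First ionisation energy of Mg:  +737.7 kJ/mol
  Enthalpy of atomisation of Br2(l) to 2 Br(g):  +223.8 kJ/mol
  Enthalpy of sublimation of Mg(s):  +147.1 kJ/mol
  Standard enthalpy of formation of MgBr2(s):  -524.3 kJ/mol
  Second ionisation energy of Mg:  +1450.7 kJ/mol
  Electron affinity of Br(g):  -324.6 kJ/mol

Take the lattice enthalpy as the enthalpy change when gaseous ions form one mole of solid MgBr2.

ΔHf° = 1·ΔHsub + 1·(ΣIE) + 1·D(Br2) + 2·EA + U
-524.3 = 1·(+147.1) + 1·(+2188.4) + 1·(+223.8) + 2·(-324.6) + U
U = -524.3 − (+1910.1) = -2434.4 kJ/mol

U = -2434.4 kJ/mol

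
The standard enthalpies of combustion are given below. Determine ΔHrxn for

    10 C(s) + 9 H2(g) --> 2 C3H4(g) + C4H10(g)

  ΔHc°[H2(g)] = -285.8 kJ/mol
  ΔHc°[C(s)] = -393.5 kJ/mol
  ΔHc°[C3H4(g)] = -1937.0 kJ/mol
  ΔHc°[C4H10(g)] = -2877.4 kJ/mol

Using ΔH = Σ nΔHc°(reactants) − Σ nΔHc°(products):
= [10·(-393.5) + 9·(-285.8)] − [2·(-1937.0) + 1·(-2877.4)]
= 244.2 kJ/mol

ΔHrxn = 244.2 kJ/mol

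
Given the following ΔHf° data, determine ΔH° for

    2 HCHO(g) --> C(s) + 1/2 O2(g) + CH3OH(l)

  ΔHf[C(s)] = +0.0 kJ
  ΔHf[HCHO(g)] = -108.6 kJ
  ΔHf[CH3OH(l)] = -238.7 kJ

ΔH°rxn = Σ nΔHf°(products) − Σ nΔHf°(reactants).
Products: 1·(+0.0) + 1/2·(+0.0) + 1·(-238.7) = -238.7
Reactants: 2·(-108.6) = -217.2
ΔH° = (-238.7) − (-217.2) = -21.5 kJ

ΔH° = -21.5 kJ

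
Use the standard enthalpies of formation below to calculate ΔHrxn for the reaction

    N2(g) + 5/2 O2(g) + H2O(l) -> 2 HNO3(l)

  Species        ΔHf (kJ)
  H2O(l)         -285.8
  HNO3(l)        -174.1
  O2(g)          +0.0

ΔHrxn = -62.4 kJ

Products: 2·(-174.1) = -348.2
Reactants: 1·(+0.0) + 5/2·(+0.0) + 1·(-285.8) = -285.8
ΔHrxn = (-348.2) − (-285.8) = -62.4 kJ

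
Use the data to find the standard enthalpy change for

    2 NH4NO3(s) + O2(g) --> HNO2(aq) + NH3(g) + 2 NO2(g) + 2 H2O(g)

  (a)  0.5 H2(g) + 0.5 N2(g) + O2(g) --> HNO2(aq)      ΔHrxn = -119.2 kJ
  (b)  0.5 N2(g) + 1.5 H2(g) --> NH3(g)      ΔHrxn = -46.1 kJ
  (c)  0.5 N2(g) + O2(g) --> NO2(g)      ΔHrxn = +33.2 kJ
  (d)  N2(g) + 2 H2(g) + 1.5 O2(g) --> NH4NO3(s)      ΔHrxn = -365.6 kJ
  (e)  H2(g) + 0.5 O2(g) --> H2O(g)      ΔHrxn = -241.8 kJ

(a) as written: -119.2 kJ
(b) as written: -46.1 kJ
(c) × 2: (2)·(+33.2) = +66.4 kJ
(d) reversed and × 2: (-2)·(-365.6) = +731.2 kJ
(e) × 2: (2)·(-241.8) = -483.6 kJ
Since enthalpy is a state function, ΔHrxn = (-119.2) + (-46.1) + (+66.4) + (+731.2) + (-483.6) = 148.7 kJ

ΔHrxn = 148.7 kJ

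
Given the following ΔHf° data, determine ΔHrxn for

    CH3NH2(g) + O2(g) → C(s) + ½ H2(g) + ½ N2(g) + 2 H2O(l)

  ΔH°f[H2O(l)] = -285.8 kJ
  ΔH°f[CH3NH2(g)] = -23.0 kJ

ΔHrxn = -548.6 kJ

ΔH°rxn = Σ nΔHf°(products) − Σ nΔHf°(reactants).
Products: 1·(+0.0) + 1/2·(+0.0) + 1/2·(+0.0) + 2·(-285.8) = -571.6
Reactants: 1·(-23.0) + 1·(+0.0) = -23.0
ΔHrxn = (-571.6) − (-23.0) = -548.6 kJ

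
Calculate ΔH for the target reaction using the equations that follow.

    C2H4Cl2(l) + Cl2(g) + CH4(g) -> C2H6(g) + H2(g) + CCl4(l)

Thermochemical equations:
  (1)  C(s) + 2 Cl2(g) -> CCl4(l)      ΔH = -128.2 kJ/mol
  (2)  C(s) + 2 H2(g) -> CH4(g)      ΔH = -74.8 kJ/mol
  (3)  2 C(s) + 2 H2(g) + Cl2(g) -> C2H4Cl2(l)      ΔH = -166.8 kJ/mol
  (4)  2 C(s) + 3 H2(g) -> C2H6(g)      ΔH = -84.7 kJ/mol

(1) as written: -128.2 kJ/mol
(2) reversed: +74.8 kJ/mol
(3) reversed: +166.8 kJ/mol
(4) as written: -84.7 kJ/mol
ΔH = (1)·(-128.2) + (-1)·(-74.8) + (-1)·(-166.8) + (1)·(-84.7) = 28.7 kJ/mol

ΔH = 28.7 kJ/mol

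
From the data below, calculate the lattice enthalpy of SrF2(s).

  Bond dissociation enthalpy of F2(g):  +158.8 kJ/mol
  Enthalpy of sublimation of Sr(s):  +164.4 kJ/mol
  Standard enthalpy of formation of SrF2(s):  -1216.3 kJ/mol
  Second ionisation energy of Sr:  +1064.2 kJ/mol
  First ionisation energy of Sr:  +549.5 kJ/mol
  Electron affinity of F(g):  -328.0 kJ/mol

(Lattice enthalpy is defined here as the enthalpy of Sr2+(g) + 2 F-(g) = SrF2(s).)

ΔHf° = 1·ΔHsub + 1·(ΣIE) + 1·D(F2) + 2·EA + U
-1216.3 = 1·(+164.4) + 1·(+1613.7) + 1·(+158.8) + 2·(-328.0) + U
U = -1216.3 − (+1280.9) = -2497.2 kJ/mol

U = -2497.2 kJ/mol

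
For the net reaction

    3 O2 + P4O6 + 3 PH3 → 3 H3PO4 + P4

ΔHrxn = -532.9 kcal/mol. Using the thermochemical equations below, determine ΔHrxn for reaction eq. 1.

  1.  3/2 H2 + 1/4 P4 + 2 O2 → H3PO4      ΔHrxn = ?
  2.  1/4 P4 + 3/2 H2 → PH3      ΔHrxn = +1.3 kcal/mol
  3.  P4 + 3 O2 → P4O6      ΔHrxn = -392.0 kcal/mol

eq. 1 × 3 (scale by 3 for the 3 H3PO4): contributes 3·x
eq. 2 reversed and × 3 (reverse to put PH3 on the reactant side; scale by 3 for the 3 PH3): (-3)·(+1.3) = -3.9 kcal/mol
eq. 3 reversed (reverse to put P4O6 on the reactant side): +392.0 kcal/mol
-532.9 = (-3.9) + (+392.0) + 3·x
x = (-532.9 − (+388.1)) / (3) = -307.0 kcal/mol

ΔHrxn = -307.0 kcal/mol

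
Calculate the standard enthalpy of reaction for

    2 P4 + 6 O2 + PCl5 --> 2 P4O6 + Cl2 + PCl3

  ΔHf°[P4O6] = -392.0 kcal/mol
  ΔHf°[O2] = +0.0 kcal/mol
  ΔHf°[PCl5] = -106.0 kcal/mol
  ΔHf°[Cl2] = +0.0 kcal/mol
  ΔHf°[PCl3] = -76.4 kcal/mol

Products: 2·(-392.0) + 1·(+0.0) + 1·(-76.4) = -860.4
Reactants: 2·(+0.0) + 6·(+0.0) + 1·(-106.0) = -106.0
ΔH_rxn = (-860.4) − (-106.0) = -754.4 kcal/mol

ΔH_rxn = -754.4 kcal/mol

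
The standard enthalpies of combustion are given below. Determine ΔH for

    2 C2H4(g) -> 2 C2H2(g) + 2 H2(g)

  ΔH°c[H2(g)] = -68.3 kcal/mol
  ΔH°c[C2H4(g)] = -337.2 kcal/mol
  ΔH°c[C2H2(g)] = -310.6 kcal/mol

ΔH = 83.4 kcal/mol

Using ΔH = Σ nΔHc°(reactants) − Σ nΔHc°(products):
= [2·(-337.2)] − [2·(-310.6) + 2·(-68.3)]
= 83.4 kcal/mol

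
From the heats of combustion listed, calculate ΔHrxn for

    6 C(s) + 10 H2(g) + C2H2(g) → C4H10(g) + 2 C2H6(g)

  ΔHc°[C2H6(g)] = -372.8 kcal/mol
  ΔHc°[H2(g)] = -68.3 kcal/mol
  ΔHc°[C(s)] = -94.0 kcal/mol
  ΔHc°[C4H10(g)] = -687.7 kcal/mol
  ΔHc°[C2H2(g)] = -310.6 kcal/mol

With combustion enthalpies, reactants minus products:
= [6·(-94.0) + 10·(-68.3) + 1·(-310.6)] − [1·(-687.7) + 2·(-372.8)]
= -124.3 kcal/mol

ΔHrxn = -124.3 kcal/mol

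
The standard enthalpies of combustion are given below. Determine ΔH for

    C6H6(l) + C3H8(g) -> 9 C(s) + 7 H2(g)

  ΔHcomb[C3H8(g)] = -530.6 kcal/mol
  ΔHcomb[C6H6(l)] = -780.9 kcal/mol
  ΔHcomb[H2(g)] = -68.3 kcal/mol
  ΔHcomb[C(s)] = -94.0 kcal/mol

ΔH = 12.6 kcal/mol

Using ΔH = Σ nΔHc°(reactants) − Σ nΔHc°(products):
= [1·(-780.9) + 1·(-530.6)] − [9·(-94.0) + 7·(-68.3)]
= 12.6 kcal/mol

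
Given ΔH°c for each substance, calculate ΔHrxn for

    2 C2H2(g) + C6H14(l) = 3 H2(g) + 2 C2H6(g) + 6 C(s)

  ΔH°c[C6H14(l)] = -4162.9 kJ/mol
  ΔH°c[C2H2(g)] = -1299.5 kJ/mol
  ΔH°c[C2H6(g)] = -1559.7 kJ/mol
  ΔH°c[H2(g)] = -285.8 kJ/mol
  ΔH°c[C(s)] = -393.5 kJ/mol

ΔHrxn = -424.1 kJ/mol

Using ΔH = Σ nΔHc°(reactants) − Σ nΔHc°(products):
= [2·(-1299.5) + 1·(-4162.9)] − [3·(-285.8) + 2·(-1559.7) + 6·(-393.5)]
= -424.1 kJ/mol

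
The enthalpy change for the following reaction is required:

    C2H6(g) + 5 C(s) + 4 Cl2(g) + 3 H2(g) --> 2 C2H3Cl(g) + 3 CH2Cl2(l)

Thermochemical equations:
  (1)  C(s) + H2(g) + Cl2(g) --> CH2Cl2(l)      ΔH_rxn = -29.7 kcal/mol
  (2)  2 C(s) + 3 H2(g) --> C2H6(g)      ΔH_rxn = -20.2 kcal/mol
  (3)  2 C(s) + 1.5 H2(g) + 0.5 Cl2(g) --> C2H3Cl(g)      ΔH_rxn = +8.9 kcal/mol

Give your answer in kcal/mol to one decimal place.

(1) × 3 (scale by 3 for the 3 CH2Cl2(l)): (3)·(-29.7) = -89.1 kcal/mol
(2) reversed (reverse to put C2H6(g) on the reactant side): +20.2 kcal/mol
(3) × 2 (×2 to match 2 C2H3Cl(g) in the target): (2)·(+8.9) = +17.8 kcal/mol
ΔH_rxn = (-89.1) + (+20.2) + (+17.8) = -51.1 kcal/mol

ΔH_rxn = -51.1 kcal/mol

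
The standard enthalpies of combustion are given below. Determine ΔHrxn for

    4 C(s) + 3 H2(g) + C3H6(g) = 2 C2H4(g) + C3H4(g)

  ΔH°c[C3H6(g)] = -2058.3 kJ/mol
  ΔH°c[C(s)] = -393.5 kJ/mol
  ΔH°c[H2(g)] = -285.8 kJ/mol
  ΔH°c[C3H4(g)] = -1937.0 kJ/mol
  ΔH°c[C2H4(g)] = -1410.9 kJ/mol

Using ΔH = Σ nΔHc°(reactants) − Σ nΔHc°(products):
= [4·(-393.5) + 3·(-285.8) + 1·(-2058.3)] − [2·(-1410.9) + 1·(-1937.0)]
= 269.1 kJ/mol

ΔHrxn = 269.1 kJ/mol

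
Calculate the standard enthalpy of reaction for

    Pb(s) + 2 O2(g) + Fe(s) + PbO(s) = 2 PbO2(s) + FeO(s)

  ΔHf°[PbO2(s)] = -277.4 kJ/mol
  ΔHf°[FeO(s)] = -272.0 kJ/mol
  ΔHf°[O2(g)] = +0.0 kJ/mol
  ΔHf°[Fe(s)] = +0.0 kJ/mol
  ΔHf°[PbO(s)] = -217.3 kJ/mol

Products: 2·(-277.4) + 1·(-272.0) = -826.8
Reactants: 1·(+0.0) + 2·(+0.0) + 1·(+0.0) + 1·(-217.3) = -217.3
ΔHrxn = (-826.8) − (-217.3) = -609.5 kJ/mol

ΔHrxn = -609.5 kJ/mol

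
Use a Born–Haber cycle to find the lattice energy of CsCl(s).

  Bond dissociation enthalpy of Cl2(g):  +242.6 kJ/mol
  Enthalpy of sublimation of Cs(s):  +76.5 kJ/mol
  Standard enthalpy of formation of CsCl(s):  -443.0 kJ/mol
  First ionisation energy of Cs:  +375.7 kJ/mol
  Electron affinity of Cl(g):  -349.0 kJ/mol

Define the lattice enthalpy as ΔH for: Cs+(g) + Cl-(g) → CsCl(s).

U = -667.5 kJ/mol

ΔHf° = 1·ΔHsub + 1·(ΣIE) + 1/2·D(Cl2) + 1·EA + U
-443.0 = 1·(+76.5) + 1·(+375.7) + 1/2·(+242.6) + 1·(-349.0) + U
U = -443.0 − (+224.5) = -667.5 kJ/mol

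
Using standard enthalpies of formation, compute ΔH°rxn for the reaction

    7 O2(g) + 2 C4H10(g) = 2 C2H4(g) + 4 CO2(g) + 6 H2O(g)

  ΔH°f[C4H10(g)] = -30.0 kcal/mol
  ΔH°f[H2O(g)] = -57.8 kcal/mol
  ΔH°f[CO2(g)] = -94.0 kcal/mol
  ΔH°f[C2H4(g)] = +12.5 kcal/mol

Products: 2·(+12.5) + 4·(-94.0) + 6·(-57.8) = -697.8
Reactants: 7·(+0.0) + 2·(-30.0) = -60.0
ΔH°rxn = (-697.8) − (-60.0) = -637.8 kcal/mol

ΔH°rxn = -637.8 kcal/mol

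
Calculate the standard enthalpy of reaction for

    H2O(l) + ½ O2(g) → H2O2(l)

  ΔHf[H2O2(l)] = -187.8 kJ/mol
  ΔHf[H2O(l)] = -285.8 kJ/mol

Products: 1·(-187.8) = -187.8
Reactants: 1·(-285.8) + 1/2·(+0.0) = -285.8
ΔHrxn = (-187.8) − (-285.8) = 98.0 kJ/mol

ΔHrxn = 98.0 kJ/mol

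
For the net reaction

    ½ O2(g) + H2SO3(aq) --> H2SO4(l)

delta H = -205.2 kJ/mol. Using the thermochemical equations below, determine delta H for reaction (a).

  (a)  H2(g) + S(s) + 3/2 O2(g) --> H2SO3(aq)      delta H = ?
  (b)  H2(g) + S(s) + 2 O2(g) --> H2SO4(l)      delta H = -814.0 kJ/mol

(a) reversed: contributes −x
(b) as written: -814.0 kJ/mol
-205.2 = (-814.0) − x
x = (-205.2 − (-814.0)) / (-1) = -608.8 kJ/mol

delta H = -608.8 kJ/mol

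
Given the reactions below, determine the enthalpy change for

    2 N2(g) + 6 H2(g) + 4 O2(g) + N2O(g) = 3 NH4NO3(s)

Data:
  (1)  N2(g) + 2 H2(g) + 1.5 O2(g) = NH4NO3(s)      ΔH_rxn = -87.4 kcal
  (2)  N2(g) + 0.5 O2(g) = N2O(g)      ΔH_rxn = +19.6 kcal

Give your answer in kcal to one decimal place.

ΔH_rxn = -281.8 kcal

(1) × 3 (×3 to match 3 NH4NO3(s) in the target): (3)·(-87.4) = -262.2 kcal
(2) reversed (reverse to put N2O(g) on the reactant side): -19.6 kcal
ΔH_rxn = (-262.2) + (-19.6) = -281.8 kcal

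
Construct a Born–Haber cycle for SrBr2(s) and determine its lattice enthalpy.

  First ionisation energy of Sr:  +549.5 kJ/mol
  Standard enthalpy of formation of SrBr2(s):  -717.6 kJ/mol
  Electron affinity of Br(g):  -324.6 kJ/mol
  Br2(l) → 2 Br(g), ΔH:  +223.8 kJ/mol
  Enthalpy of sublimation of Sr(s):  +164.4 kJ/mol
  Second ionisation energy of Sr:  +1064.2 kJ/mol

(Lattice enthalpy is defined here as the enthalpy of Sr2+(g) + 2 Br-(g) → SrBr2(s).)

U = -2070.3 kJ/mol

ΔHf° = 1·ΔHsub + 1·(ΣIE) + 1·D(Br2) + 2·EA + U
-717.6 = 1·(+164.4) + 1·(+1613.7) + 1·(+223.8) + 2·(-324.6) + U
U = -717.6 − (+1352.7) = -2070.3 kJ/mol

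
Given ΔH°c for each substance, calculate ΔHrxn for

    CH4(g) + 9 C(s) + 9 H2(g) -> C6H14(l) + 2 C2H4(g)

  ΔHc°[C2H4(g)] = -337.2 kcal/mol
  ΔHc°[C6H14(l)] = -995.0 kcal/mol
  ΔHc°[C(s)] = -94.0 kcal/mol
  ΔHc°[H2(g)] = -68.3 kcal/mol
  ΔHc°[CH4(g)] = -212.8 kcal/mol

With combustion enthalpies, reactants minus products:
= [1·(-212.8) + 9·(-94.0) + 9·(-68.3)] − [1·(-995.0) + 2·(-337.2)]
= -4.1 kcal/mol

ΔHrxn = -4.1 kcal/mol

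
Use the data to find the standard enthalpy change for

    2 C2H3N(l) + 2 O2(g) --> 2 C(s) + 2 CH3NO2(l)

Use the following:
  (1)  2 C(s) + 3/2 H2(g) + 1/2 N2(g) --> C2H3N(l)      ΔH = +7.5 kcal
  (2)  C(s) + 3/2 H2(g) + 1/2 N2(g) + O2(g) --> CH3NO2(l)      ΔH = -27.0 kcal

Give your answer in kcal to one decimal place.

(1) reversed and × 2: (-2)·(+7.5) = -15.0 kcal
(2) × 2: (2)·(-27.0) = -54.0 kcal
Summing the manipulated equations, ΔH = (-15.0) + (-54.0) = -69.0 kcal

ΔH = -69.0 kcal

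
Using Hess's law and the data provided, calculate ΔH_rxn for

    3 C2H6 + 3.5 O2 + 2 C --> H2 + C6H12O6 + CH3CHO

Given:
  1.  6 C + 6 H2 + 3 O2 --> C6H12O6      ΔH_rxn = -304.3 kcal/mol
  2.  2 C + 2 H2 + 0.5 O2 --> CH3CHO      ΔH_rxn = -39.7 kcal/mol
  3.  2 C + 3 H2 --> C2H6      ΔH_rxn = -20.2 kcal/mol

eq. 1 as written (C6H12O6 already on the product side): -304.3 kcal/mol
eq. 2 as written (CH3CHO already on the product side): -39.7 kcal/mol
eq. 3 reversed and × 3 (C2H6 must end up as a reactant; scale by 3 for the 3 C2H6): (-3)·(-20.2) = +60.6 kcal/mol
By Hess's law, ΔH_rxn = (1)·(-304.3) + (1)·(-39.7) + (-3)·(-20.2) = -283.4 kcal/mol

ΔH_rxn = -283.4 kcal/mol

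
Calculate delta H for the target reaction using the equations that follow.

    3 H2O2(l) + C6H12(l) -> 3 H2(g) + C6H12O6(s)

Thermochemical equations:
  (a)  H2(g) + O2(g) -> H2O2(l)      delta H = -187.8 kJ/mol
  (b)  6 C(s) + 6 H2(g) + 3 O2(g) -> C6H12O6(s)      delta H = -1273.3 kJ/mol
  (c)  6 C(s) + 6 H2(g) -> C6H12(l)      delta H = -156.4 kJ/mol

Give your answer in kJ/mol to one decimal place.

(a) reversed and × 3: (-3)·(-187.8) = +563.4 kJ/mol
(b) as written: -1273.3 kJ/mol
(c) reversed: +156.4 kJ/mol
delta H = (+563.4) + (-1273.3) + (+156.4) = -553.5 kJ/mol

delta H = -553.5 kJ/mol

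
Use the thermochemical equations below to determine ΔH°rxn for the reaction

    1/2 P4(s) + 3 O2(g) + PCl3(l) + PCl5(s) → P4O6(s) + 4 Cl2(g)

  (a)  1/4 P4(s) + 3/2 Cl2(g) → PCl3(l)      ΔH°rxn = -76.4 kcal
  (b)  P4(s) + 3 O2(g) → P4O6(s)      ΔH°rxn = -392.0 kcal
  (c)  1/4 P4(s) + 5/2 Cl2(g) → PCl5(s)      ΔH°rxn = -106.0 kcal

ΔH°rxn = -209.6 kcal

(a) reversed: +76.4 kcal
(b) as written: -392.0 kcal
(c) reversed: +106.0 kcal
Summing the manipulated equations, ΔH°rxn = (+76.4) + (-392.0) + (+106.0) = -209.6 kcal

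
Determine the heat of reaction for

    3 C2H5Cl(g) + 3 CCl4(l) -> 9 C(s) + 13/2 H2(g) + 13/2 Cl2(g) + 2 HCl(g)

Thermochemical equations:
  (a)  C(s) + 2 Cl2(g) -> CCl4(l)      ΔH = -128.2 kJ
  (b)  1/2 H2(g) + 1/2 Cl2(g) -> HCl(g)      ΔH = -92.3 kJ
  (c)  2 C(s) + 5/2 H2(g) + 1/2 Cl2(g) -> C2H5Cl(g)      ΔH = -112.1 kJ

ΔH = 536.3 kJ

(a) reversed and × 3 (CCl4(l) must end up as a reactant; ×3 to match 3 CCl4(l) in the target): (-3)·(-128.2) = +384.6 kJ
(b) × 2 (×2 to match 2 HCl(g) in the target): (2)·(-92.3) = -184.6 kJ
(c) reversed and × 3 (C2H5Cl(g) must end up as a reactant; ×3 to match 3 C2H5Cl(g) in the target): (-3)·(-112.1) = +336.3 kJ
Combining the equations, ΔH = (+384.6) + (-184.6) + (+336.3) = 536.3 kJ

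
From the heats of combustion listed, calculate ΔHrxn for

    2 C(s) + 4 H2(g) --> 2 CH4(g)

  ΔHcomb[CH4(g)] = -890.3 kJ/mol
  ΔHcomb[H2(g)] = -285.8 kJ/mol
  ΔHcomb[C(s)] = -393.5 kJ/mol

With combustion enthalpies, reactants minus products:
= [2·(-393.5) + 4·(-285.8)] − [2·(-890.3)]
= -149.6 kJ/mol

ΔHrxn = -149.6 kJ/mol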